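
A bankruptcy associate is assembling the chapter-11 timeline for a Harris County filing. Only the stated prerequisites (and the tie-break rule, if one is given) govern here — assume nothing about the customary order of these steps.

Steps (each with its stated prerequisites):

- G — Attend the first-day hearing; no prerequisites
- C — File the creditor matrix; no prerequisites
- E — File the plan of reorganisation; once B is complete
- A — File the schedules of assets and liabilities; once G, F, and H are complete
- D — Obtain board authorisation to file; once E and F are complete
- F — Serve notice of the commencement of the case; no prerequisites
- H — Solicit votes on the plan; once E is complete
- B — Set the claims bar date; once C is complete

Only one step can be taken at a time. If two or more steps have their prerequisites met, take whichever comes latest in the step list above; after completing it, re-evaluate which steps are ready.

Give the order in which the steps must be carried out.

F, C, B, E, H, D, G, A

F, C and G have no prerequisites; F is listed later, so F is first.
Ready: C and G. C is listed later → C.
Ready: B and G. B is listed later → B.
E and G are both available; E is listed later → E.
Now H, D and G have their prerequisites met. H is listed later, so H next.
Now D and G have their prerequisites met. D is listed later, so D next.
G is the only step now ready → G.
A needed H, F and G, now all done → A.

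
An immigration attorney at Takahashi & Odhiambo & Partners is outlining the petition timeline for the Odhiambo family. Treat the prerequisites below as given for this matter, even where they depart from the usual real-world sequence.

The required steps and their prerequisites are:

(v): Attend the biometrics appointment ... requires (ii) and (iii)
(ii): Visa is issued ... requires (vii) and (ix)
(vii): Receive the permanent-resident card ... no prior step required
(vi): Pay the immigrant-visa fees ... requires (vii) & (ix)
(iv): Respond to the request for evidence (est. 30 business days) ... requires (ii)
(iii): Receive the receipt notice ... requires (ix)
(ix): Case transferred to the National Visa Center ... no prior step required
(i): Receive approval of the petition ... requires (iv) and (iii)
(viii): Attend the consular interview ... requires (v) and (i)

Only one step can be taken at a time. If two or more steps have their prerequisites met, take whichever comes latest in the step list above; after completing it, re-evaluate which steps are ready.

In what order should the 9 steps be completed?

Nothing is required for (ix) and (vii). (ix) is listed later → (ix) first.
(iii) and (vii) are both available; (iii) is listed later → (iii).
Next only (vii) has its prerequisites met → (vii).
Now (vi) and (ii) have their prerequisites met. (vi) is listed later, so (vi) next.
(ii) is the only step now ready → (ii).
(iv) and (v) are both available; (iv) is listed later → (iv).
(i) and (v) are both available; (i) is listed later → (i).
(v) needed (iii) and (ii), now all done → (v).
(viii) needed (i) and (v), now all done → (viii).

(ix), (iii), (vii), (vi), (ii), (iv), (i), (v), (viii)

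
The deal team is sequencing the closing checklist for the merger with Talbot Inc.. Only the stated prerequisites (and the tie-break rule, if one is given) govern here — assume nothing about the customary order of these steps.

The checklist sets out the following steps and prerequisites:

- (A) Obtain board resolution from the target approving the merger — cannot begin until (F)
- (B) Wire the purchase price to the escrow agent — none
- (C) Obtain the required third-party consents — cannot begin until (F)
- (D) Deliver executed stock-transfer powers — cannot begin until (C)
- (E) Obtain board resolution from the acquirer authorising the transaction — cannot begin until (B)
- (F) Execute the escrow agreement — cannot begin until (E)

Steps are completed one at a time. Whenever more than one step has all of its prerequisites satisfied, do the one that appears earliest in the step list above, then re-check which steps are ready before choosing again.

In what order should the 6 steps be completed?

(B) (E) (F) (A) (C) (D)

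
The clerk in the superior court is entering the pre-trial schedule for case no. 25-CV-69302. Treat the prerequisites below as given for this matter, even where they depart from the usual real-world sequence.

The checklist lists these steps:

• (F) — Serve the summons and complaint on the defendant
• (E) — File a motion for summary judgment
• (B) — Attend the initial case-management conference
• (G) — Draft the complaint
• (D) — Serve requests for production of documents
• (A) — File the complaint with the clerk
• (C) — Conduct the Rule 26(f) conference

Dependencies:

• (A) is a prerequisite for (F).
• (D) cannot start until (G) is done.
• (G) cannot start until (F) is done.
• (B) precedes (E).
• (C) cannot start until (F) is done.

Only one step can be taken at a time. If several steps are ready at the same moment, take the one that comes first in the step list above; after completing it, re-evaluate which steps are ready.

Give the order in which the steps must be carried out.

(B) and (A) have no prerequisites; (B) is listed earlier, so (B) is first.
(E) now also ready, so the ready set is {(E), (A)}; (E) is listed earlier → (E).
Next only (A) has its prerequisites met → (A).
(F) needed (A), now all done → (F).
(G) and (C) are both available; (G) is listed earlier → (G).
(D) now also ready, so the ready set is {(D), (C)}; (D) is listed earlier → (D).
(C) is the only step now ready → (C).

(B), (E), (A), (F), (G), (D), (C)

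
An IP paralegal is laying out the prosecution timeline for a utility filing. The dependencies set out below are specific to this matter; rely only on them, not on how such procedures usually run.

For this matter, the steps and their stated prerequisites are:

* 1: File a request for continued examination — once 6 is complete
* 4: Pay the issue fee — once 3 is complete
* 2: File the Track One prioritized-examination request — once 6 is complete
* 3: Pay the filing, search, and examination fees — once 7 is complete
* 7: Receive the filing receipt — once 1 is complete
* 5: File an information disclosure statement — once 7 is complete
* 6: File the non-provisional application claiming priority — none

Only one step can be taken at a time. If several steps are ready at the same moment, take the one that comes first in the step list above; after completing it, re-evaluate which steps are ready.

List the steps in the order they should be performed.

6, 1, 2, 7, 3, 4, 5

Only 6 has no prerequisites, so it is first.
Ready: 1 and 2. 1 is listed earlier → 1.
7 now also ready, so the ready set is {2, 7}; 2 is listed earlier → 2.
That leaves 7 as the only ready step → 7.
3 and 5 are both available; 3 is listed earlier → 3.
4 and 5 are both available; 4 is listed earlier → 4.
That leaves 5 as the only ready step → 5.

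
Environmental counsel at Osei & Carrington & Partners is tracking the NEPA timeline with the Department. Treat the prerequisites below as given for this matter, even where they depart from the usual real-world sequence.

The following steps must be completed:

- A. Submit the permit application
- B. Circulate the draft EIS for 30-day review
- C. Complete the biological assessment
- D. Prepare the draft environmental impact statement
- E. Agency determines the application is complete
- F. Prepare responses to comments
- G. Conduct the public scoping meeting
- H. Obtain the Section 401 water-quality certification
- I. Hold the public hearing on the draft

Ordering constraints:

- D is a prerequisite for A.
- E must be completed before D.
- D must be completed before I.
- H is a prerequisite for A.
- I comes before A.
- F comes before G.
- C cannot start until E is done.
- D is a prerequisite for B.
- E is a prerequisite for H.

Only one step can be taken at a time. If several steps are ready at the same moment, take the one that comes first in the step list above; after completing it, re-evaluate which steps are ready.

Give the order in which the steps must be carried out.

E and F have no prerequisites; E is listed earlier, so E is first.
C, D and H now also ready, so the ready set is {C, D, F, H}; C is listed earlier → C.
D, F and H are all available; D is listed earlier → D.
B and I now also ready, so the ready set is {B, F, H, I}; B is listed earlier → B.
F, H and I are all available; F is listed earlier → F.
G now also ready, so the ready set is {G, H, I}; G is listed earlier → G.
Ready: H and I. H is listed earlier → H.
Next only I has its prerequisites met → I.
A needed D, H and I, now all done → A.

E, C, D, B, F, G, H, I, A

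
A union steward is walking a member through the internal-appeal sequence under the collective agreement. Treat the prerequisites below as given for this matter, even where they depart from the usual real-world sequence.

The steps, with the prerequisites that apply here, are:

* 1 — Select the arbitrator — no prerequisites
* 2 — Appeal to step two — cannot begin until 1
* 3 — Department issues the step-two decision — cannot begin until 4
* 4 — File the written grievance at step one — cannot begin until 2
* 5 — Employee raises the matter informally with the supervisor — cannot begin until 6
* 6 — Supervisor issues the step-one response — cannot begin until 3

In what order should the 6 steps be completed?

1, 2, 4, 3, 6, 5

Only 1 has no prerequisites, so it is first.
2 needed 1, now all done → 2.
4 needed 2, now all done → 4.
Next only 3 has its prerequisites met → 3.
6 needed 3, now all done → 6.
5 needed 6, now all done → 5.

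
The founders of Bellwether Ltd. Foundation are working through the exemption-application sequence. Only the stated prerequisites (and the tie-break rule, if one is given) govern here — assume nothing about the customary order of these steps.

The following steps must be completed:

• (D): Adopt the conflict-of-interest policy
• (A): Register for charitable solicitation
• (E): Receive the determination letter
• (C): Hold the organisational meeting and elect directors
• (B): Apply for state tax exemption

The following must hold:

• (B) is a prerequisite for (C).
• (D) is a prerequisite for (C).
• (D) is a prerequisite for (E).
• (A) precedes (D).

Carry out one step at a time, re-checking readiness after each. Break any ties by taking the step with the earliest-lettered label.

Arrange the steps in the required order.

(A), (B), (D), (C), (E)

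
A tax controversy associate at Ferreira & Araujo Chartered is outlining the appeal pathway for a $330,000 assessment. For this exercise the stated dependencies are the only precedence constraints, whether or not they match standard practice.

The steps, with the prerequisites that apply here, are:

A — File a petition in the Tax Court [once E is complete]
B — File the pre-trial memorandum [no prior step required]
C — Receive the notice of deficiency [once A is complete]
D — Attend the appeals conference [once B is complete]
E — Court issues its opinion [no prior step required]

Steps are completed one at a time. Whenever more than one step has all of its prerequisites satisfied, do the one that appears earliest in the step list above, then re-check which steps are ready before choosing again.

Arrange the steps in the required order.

B and E have no prerequisites; B is listed earlier, so B is first.
Ready: D and E. D is listed earlier → D.
That leaves E as the only ready step → E.
That leaves A as the only ready step → A.
C is the only step now ready → C.

B, D, E, A, C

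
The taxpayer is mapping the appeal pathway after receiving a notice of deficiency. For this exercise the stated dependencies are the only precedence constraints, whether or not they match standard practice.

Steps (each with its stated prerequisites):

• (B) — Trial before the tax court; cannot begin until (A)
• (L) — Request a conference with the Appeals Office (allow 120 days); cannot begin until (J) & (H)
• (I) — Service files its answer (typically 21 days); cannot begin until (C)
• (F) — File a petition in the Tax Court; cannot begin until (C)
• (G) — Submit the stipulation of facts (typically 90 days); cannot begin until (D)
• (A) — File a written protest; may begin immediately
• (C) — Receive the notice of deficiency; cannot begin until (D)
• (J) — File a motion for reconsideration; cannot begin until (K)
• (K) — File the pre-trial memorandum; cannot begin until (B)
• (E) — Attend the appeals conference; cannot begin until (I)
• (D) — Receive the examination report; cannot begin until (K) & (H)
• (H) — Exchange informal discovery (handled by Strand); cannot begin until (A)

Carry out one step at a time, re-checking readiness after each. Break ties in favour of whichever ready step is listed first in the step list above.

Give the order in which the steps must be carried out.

(A) has no prerequisites → (A) first.
(B) and (H) are both available; (B) is listed earlier → (B).
Now (K) and (H) have their prerequisites met. (K) is listed earlier, so (K) next.
Ready: (J) and (H). (J) is listed earlier → (J).
(H) needed (A), now all done → (H).
Now (L) and (D) have their prerequisites met. (L) is listed earlier, so (L) next.
(D) needed (K) and (H), now all done → (D).
Now (G) and (C) have their prerequisites met. (G) is listed earlier, so (G) next.
That leaves (C) as the only ready step → (C).
Now (I) and (F) have their prerequisites met. (I) is listed earlier, so (I) next.
Ready: (F) and (E). (F) is listed earlier → (F).
(E) needed (I), now all done → (E).

(A) (B) (K) (J) (H) (L) (D) (G) (C) (I) (F) (E)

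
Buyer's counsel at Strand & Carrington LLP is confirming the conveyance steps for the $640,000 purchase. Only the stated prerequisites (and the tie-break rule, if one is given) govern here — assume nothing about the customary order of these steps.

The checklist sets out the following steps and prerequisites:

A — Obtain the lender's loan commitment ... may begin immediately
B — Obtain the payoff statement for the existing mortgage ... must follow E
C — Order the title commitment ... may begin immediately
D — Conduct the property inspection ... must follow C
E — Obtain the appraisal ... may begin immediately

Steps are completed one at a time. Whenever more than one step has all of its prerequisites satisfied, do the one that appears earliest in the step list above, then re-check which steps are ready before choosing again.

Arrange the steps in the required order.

Nothing is required for A, C and E. A is listed earlier → A first.
Ready: C and E. C is listed earlier → C.
D now also ready, so the ready set is {D, E}; D is listed earlier → D.
That leaves E as the only ready step → E.
B needed E, now all done → B.

A C D E B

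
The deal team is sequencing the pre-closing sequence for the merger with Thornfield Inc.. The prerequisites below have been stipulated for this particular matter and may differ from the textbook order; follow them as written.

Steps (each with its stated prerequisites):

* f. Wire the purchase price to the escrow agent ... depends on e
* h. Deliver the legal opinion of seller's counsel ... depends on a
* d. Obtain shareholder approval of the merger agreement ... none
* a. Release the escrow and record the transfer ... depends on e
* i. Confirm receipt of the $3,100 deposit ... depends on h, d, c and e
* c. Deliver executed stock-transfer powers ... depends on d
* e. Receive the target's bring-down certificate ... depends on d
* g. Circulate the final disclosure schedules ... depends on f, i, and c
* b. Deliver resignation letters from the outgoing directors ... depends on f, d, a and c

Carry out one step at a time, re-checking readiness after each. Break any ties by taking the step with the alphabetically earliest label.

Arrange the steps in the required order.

d c e a f b h i g

Only d has no prerequisites, so it is first.
Now c and e have their prerequisites met. c has the earlier label, so c next.
That leaves e as the only ready step → e.
Ready: a and f. a has the earlier label → a.
Now f and h have their prerequisites met. f has the earlier label, so f next.
Now b and h have their prerequisites met. b has the earlier label, so b next.
That leaves h as the only ready step → h.
i is the only step now ready → i.
That leaves g as the only ready step → g.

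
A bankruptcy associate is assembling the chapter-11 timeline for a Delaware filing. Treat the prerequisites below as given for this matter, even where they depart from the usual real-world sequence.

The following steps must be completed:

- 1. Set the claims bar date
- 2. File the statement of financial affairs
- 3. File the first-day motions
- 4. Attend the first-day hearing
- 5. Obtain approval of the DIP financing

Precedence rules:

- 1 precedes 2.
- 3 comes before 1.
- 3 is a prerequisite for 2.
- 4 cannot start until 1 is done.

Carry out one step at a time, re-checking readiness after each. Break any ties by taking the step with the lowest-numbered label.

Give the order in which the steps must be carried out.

3 1 2 4 5

Nothing is required for 3 and 5. 3 has the earlier label → 3 first.
1 and 5 are both available; 1 has the earlier label → 1.
2 and 4 now also ready, so the ready set is {2, 4, 5}; 2 has the earlier label → 2.
4 and 5 are both available; 4 has the earlier label → 4.
Next only 5 has its prerequisites met → 5.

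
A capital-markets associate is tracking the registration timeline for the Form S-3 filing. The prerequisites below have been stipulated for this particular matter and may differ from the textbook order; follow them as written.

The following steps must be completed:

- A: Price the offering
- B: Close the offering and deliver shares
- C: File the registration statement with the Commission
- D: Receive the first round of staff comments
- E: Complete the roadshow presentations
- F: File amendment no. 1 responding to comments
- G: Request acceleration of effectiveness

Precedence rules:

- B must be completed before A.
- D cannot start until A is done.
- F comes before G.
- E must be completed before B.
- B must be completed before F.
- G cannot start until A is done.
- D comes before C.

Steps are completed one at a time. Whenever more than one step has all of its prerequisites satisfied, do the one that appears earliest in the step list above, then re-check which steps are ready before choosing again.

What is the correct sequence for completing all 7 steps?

E has no prerequisites → E first.
B is the only step now ready → B.
Now A and F have their prerequisites met. A is listed earlier, so A next.
D now also ready, so the ready set is {D, F}; D is listed earlier → D.
Ready: C and F. C is listed earlier → C.
F needed B, now all done → F.
Next only G has its prerequisites met → G.

E, B, A, D, C, F, G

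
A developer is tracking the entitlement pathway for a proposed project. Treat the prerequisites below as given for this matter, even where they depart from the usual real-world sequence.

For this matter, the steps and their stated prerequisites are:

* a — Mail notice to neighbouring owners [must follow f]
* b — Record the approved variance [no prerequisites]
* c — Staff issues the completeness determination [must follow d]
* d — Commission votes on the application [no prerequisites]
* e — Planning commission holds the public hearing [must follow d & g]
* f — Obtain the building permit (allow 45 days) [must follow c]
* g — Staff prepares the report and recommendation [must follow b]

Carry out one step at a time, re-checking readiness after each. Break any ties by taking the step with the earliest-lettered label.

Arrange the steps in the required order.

b and d have no prerequisites; b has the earlier label, so b is first.
Now d and g have their prerequisites met. d has the earlier label, so d next.
c and g are both available; c has the earlier label → c.
f now also ready, so the ready set is {f, g}; f has the earlier label → f.
Now a and g have their prerequisites met. a has the earlier label, so a next.
Next only g has its prerequisites met → g.
e needed d and g, now all done → e.

b d c f a g e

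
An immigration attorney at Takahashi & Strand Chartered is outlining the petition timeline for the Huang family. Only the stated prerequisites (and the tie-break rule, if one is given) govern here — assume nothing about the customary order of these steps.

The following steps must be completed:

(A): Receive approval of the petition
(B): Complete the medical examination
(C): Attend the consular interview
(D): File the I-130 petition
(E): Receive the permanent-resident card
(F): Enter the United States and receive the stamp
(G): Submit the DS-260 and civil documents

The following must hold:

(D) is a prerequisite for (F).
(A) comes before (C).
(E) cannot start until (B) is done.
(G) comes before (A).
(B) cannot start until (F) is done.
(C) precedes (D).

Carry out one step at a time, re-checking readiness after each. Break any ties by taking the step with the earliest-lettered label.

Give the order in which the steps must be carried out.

(G), (A), (C), (D), (F), (B), (E)

(G) has no prerequisites → (G) first.
(A) is the only step now ready → (A).
(C) needed (A), now all done → (C).
Next only (D) has its prerequisites met → (D).
Next only (F) has its prerequisites met → (F).
(B) needed (F), now all done → (B).
(E) is the only step now ready → (E).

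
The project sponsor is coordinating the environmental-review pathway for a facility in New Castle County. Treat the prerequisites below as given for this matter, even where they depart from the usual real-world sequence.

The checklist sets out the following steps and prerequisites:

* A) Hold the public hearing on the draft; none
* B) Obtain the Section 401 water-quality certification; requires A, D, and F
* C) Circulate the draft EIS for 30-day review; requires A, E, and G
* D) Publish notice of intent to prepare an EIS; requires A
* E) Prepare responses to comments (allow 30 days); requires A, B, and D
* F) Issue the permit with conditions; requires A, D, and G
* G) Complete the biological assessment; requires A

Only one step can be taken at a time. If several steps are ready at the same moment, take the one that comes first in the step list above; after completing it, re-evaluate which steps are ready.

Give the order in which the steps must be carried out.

A D G F B E C

Only A has no prerequisites, so it is first.
Ready: D and G. D is listed earlier → D.
G needed A, now all done → G.
That leaves F as the only ready step → F.
B is the only step now ready → B.
Next only E has its prerequisites met → E.
Next only C has its prerequisites met → C.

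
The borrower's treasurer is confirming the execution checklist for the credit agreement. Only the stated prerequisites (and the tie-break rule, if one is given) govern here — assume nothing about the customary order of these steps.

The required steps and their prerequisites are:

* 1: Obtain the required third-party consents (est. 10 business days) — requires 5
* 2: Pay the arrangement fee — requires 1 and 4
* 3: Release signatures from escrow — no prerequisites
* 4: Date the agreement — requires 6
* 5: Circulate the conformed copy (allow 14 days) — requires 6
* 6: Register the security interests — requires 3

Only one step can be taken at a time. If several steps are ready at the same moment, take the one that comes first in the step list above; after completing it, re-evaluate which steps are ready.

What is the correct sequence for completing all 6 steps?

3, 6, 4, 5, 1, 2

Only 3 has no prerequisites, so it is first.
6 is the only step now ready → 6.
Now 4 and 5 have their prerequisites met. 4 is listed earlier, so 4 next.
5 is the only step now ready → 5.
1 is the only step now ready → 1.
Next only 2 has its prerequisites met → 2.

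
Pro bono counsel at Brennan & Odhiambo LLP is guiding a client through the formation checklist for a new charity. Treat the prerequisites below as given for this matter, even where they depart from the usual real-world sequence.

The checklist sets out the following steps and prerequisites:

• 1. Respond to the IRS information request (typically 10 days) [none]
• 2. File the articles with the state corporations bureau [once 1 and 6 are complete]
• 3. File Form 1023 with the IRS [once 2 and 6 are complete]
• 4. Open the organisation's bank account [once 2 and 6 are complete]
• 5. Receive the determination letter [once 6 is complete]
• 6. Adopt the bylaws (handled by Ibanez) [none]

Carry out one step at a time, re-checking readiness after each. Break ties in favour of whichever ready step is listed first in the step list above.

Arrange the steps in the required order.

1 6 2 3 4 5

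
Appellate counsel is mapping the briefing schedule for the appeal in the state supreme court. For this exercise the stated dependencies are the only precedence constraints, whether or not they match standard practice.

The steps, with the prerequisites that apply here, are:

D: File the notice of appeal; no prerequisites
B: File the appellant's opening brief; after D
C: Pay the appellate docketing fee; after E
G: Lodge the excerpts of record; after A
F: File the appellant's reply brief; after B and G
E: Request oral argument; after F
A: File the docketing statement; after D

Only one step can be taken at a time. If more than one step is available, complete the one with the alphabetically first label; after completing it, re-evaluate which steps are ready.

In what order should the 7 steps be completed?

D has no prerequisites → D first.
Ready: A and B. A has the earlier label → A.
G now also ready, so the ready set is {B, G}; B has the earlier label → B.
G is the only step now ready → G.
That leaves F as the only ready step → F.
Next only E has its prerequisites met → E.
C needed E, now all done → C.

D A B G F E C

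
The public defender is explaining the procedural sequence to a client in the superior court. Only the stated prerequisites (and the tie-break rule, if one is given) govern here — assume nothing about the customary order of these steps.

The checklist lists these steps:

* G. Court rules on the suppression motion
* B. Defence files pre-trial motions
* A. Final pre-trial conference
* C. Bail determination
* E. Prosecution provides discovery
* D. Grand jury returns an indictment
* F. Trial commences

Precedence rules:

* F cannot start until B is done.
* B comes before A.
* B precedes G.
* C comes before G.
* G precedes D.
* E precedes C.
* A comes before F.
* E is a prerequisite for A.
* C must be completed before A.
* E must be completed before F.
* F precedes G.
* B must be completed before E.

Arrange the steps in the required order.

Only B has no prerequisites, so it is first.
E is the only step now ready → E.
Next only C has its prerequisites met → C.
A needed B, C and E, now all done → A.
F needed B, A and E, now all done → F.
Next only G has its prerequisites met → G.
D needed G, now all done → D.

B E C A F G D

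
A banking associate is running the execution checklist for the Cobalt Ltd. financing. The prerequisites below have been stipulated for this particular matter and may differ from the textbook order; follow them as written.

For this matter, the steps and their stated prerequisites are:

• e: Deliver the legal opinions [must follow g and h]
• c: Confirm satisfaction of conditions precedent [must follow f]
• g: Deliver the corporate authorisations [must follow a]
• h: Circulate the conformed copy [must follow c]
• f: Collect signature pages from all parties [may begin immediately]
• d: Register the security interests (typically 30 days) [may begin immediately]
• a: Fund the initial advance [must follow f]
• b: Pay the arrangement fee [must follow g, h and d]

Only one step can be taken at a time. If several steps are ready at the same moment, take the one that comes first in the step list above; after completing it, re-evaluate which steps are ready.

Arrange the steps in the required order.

f c h d a g e b

Nothing is required for f and d. f is listed earlier → f first.
c, d and a are all available; c is listed earlier → c.
h now also ready, so the ready set is {h, d, a}; h is listed earlier → h.
Ready: d and a. d is listed earlier → d.
a needed f, now all done → a.
That leaves g as the only ready step → g.
e and b are both available; e is listed earlier → e.
b needed g, h and d, now all done → b.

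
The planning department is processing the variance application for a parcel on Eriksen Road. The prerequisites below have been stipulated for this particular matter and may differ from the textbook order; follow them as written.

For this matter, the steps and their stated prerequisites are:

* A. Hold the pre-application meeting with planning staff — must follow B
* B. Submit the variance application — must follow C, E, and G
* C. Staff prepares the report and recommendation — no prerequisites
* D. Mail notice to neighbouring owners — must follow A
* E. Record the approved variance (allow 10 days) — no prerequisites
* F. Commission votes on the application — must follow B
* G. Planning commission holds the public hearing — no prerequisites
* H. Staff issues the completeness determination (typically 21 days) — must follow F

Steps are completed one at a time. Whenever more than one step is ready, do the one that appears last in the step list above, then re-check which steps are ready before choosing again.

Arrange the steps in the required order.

Nothing is required for G, E and C. G is listed later → G first.
E and C are both available; E is listed later → E.
C is the only step now ready → C.
B needed G, E and C, now all done → B.
Now F and A have their prerequisites met. F is listed later, so F next.
H and A are both available; H is listed later → H.
That leaves A as the only ready step → A.
D needed A, now all done → D.

G, E, C, B, F, H, A, D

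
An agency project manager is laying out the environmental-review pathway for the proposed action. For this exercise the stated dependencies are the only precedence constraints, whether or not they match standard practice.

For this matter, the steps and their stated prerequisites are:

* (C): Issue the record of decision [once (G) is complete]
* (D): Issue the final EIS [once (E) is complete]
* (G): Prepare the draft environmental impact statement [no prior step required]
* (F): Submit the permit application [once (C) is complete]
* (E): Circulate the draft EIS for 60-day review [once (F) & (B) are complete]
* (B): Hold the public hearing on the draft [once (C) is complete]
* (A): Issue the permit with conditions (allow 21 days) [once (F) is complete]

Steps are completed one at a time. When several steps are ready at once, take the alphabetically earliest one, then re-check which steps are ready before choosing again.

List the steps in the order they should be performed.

(G) → (C) → (B) → (F) → (A) → (E) → (D)

(G) has no prerequisites → (G) first.
Next only (C) has its prerequisites met → (C).
Now (B) and (F) have their prerequisites met. (B) has the earlier label, so (B) next.
(F) is the only step now ready → (F).
Now (A) and (E) have their prerequisites met. (A) has the earlier label, so (A) next.
(E) needed (B) and (F), now all done → (E).
(D) is the only step now ready → (D).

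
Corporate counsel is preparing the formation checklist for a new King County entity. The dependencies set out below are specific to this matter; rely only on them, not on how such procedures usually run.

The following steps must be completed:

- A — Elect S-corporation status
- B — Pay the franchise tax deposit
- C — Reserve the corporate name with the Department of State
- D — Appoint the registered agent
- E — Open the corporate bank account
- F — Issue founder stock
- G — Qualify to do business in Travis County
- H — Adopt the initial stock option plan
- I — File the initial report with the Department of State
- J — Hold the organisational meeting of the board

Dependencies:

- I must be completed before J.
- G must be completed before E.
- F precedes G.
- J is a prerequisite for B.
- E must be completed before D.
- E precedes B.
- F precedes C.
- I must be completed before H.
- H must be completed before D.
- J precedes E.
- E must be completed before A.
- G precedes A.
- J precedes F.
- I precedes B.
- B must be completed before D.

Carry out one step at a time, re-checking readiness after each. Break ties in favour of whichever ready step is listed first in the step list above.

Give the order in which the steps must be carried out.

I H J F C G E A B D

Only I has no prerequisites, so it is first.
Ready: H and J. H is listed earlier → H.
J needed I, now all done → J.
Next only F has its prerequisites met → F.
Now C and G have their prerequisites met. C is listed earlier, so C next.
Next only G has its prerequisites met → G.
E needed G and J, now all done → E.
A and B are both available; A is listed earlier → A.
B is the only step now ready → B.
D needed B, E and H, now all done → D.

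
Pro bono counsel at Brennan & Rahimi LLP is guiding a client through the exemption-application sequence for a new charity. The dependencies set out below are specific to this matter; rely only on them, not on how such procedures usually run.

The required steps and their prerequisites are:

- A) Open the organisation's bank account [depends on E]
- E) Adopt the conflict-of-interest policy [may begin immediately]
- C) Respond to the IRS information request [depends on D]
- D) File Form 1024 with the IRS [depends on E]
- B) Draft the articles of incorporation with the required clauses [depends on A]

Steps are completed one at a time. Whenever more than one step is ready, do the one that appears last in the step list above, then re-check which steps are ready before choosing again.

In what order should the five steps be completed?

E, D, C, A, B

E has no prerequisites → E first.
D and A are both available; D is listed later → D.
C now also ready, so the ready set is {C, A}; C is listed later → C.
A is the only step now ready → A.
B is the only step now ready → B.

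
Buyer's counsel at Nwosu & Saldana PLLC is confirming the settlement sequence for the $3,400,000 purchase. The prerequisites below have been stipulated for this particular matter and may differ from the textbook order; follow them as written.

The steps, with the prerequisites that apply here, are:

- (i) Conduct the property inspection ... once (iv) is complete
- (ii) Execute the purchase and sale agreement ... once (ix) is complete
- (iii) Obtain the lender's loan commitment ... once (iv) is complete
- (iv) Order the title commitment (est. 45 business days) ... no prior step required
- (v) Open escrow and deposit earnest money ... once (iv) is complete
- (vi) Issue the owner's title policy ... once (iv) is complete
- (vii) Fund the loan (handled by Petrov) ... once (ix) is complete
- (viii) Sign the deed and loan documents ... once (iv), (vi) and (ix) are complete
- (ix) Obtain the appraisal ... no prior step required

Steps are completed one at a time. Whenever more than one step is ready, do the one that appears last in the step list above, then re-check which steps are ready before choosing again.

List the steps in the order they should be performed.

(ix), (vii), (iv), (vi), (viii), (v), (iii), (ii), (i)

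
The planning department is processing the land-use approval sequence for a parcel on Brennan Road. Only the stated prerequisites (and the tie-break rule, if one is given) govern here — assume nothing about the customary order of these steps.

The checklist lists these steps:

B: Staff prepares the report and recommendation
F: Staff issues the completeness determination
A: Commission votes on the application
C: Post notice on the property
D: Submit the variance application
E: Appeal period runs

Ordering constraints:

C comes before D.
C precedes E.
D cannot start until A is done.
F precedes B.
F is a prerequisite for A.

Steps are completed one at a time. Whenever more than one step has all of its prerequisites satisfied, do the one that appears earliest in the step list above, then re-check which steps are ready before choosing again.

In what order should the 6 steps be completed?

F, B, A, C, D, E

F and C have no prerequisites; F is listed earlier, so F is first.
B and A now also ready, so the ready set is {B, A, C}; B is listed earlier → B.
Now A and C have their prerequisites met. A is listed earlier, so A next.
C is the only step now ready → C.
Ready: D and E. D is listed earlier → D.
E needed C, now all done → E.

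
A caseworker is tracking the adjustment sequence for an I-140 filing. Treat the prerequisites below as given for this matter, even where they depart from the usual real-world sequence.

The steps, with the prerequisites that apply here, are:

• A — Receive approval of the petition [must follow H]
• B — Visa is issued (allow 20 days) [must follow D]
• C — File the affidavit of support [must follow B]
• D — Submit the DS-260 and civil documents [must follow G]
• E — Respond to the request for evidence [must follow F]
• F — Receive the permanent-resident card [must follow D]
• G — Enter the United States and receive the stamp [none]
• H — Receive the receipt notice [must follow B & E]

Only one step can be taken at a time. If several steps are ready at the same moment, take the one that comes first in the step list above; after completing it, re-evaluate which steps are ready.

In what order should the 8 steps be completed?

G, D, B, C, F, E, H, A

Only G has no prerequisites, so it is first.
D needed G, now all done → D.
B and F are both available; B is listed earlier → B.
Now C and F have their prerequisites met. C is listed earlier, so C next.
F needed D, now all done → F.
Next only E has its prerequisites met → E.
That leaves H as the only ready step → H.
That leaves A as the only ready step → A.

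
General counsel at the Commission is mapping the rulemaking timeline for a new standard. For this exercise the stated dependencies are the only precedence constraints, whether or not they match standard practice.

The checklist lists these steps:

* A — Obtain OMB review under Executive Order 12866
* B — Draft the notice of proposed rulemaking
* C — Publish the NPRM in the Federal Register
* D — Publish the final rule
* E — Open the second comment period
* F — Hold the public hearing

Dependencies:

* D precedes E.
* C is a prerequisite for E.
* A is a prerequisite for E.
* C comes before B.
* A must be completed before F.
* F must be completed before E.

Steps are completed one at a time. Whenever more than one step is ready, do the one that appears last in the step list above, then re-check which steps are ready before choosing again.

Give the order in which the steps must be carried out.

D C B A F E

D, C and A have no prerequisites; D is listed later, so D is first.
C and A are both available; C is listed later → C.
B and A are both available; B is listed later → B.
Next only A has its prerequisites met → A.
F needed A, now all done → F.
Next only E has its prerequisites met → E.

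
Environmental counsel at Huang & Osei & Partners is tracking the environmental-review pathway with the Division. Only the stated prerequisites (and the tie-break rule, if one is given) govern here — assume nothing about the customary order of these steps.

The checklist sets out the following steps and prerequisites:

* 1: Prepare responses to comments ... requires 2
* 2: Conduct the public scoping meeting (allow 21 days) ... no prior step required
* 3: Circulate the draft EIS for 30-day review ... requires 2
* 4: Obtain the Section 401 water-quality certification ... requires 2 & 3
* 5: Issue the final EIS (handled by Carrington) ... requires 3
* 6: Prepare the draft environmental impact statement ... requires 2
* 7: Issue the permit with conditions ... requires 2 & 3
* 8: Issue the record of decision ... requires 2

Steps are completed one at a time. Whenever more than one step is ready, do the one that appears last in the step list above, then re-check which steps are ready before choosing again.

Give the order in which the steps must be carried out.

Only 2 has no prerequisites, so it is first.
Ready: 8, 6, 3 and 1. 8 is listed later → 8.
6, 3 and 1 are all available; 6 is listed later → 6.
Now 3 and 1 have their prerequisites met. 3 is listed later, so 3 next.
Now 7, 5, 4 and 1 have their prerequisites met. 7 is listed later, so 7 next.
Ready: 5, 4 and 1. 5 is listed later → 5.
Now 4 and 1 have their prerequisites met. 4 is listed later, so 4 next.
Next only 1 has its prerequisites met → 1.

2, 8, 6, 3, 7, 5, 4, 1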